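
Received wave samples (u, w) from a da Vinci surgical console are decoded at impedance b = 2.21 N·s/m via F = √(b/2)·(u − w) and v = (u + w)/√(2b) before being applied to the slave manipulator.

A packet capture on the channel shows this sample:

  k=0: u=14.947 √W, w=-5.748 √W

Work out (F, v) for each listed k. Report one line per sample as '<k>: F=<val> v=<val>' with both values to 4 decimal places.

0: F=21.7544 v=4.3755

k=0: u−w=20.6950, u+w=9.1990; √(b/2)=1.0512, √(2b)=2.1024; F=1.0512×20.695=21.7544, v=9.1990/2.1024=4.3755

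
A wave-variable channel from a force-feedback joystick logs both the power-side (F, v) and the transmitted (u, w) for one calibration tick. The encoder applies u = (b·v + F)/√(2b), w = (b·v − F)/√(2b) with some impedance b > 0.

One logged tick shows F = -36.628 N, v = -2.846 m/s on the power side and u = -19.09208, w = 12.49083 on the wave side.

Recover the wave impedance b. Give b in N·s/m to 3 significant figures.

b = 2.69 N·s/m

u + w = -6.6012;  u + w = √(2b)·v, so √(2b) = -6.6012/(-2.846) = 2.3195.
b = (√(2b))²/2 = 5.3800/2 = 2.6900.
(Check via u − w = 2F/√(2b): u − w = -31.5829, 2F/√(2b) = -31.5829.)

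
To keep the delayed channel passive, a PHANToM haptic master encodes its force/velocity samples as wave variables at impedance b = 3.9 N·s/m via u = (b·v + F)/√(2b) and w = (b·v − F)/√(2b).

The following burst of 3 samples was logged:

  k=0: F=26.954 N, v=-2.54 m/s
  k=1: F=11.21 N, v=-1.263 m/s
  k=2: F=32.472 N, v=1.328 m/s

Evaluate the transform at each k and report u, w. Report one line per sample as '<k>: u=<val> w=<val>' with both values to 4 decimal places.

0: u=6.1042 w=-13.1980
1: u=2.2501 w=-5.7775
2: u=13.4813 w=-9.7724

k=0: b·v=3.9×(-2.54)=-9.9060; √(2b)=2.7928; u=(-9.9060+26.954)/2.7928=6.1042, w=(-9.9060−26.954)/2.7928=-13.1980
k=1: b·v=3.9×(-1.263)=-4.9257; √(2b)=2.7928; u=(-4.9257+11.21)/2.7928=2.2501, w=(-4.9257−11.21)/2.7928=-5.7775
k=2: b·v=3.9×1.328=5.1792; √(2b)=2.7928; u=(5.1792+32.472)/2.7928=13.4813, w=(5.1792−32.472)/2.7928=-9.7724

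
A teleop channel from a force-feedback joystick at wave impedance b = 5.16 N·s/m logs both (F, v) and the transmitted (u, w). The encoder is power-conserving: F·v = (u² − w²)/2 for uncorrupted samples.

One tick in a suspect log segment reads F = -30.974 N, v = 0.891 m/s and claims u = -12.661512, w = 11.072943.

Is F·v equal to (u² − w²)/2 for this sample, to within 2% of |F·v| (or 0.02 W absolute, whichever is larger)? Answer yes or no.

no

F·v = (-30.974)×0.891 = -27.597834 W.
(u² − w²)/2 = (160.313886 − 122.610067)/2 = 18.851910 W.
|Δ| = 46.449744;  2% of max(1, |F·v|) = 0.551957.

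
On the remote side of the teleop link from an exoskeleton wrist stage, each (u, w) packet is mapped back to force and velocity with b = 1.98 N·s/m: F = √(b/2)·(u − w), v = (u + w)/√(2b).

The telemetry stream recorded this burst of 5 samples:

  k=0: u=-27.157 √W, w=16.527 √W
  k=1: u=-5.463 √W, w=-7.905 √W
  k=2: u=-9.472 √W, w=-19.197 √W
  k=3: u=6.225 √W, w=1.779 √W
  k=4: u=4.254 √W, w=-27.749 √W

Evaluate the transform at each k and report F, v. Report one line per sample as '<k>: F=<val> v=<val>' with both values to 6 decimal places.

0: F=-43.465031 v=-5.341776
1: F=2.429759 v=-6.717673
2: F=9.676253 v=-14.406715
3: F=4.423714 v=4.022161
4: F=31.842583 v=-11.806682

k=0: u−w=-43.684000, u+w=-10.630000; √(b/2)=0.994987, √(2b)=1.989975; F=0.994987×(-43.684)=-43.465031, v=-10.630000/1.989975=-5.341776
k=1: u−w=2.442000, u+w=-13.368000; √(b/2)=0.994987, √(2b)=1.989975; F=0.994987×2.442=2.429759, v=-13.368000/1.989975=-6.717673
k=2: u−w=9.725000, u+w=-28.669000; √(b/2)=0.994987, √(2b)=1.989975; F=0.994987×9.725=9.676253, v=-28.669000/1.989975=-14.406715
k=3: u−w=4.446000, u+w=8.004000; √(b/2)=0.994987, √(2b)=1.989975; F=0.994987×4.446=4.423714, v=8.004000/1.989975=4.022161
k=4: u−w=32.003000, u+w=-23.495000; √(b/2)=0.994987, √(2b)=1.989975; F=0.994987×32.003=31.842583, v=-23.495000/1.989975=-11.806682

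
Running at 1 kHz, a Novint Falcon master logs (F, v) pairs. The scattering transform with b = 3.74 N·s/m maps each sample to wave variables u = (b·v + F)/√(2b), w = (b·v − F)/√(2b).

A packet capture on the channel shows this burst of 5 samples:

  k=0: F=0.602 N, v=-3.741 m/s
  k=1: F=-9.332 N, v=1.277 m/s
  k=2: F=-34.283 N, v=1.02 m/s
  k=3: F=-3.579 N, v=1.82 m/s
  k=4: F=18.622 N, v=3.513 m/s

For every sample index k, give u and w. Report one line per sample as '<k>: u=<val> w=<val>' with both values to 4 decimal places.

k=0: b·v=3.74×(-3.741)=-13.9913; √(2b)=2.7350; u=(-13.9913+0.602)/2.7350=-4.8956, w=(-13.9913−0.602)/2.7350=-5.3359
k=1: b·v=3.74×1.277=4.7760; √(2b)=2.7350; u=(4.7760+(-9.332))/2.7350=-1.6658, w=(4.7760−(-9.332))/2.7350=5.1584
k=2: b·v=3.74×1.02=3.8148; √(2b)=2.7350; u=(3.8148+(-34.283))/2.7350=-11.1403, w=(3.8148−(-34.283))/2.7350=13.9299
k=3: b·v=3.74×1.82=6.8068; √(2b)=2.7350; u=(6.8068+(-3.579))/2.7350=1.1802, w=(6.8068−(-3.579))/2.7350=3.7974
k=4: b·v=3.74×3.513=13.1386; √(2b)=2.7350; u=(13.1386+18.622)/2.7350=11.6128, w=(13.1386−18.622)/2.7350=-2.0049

0: u=-4.8956 w=-5.3359
1: u=-1.6658 w=5.1584
2: u=-11.1403 w=13.9299
3: u=1.1802 w=3.7974
4: u=11.6128 w=-2.0049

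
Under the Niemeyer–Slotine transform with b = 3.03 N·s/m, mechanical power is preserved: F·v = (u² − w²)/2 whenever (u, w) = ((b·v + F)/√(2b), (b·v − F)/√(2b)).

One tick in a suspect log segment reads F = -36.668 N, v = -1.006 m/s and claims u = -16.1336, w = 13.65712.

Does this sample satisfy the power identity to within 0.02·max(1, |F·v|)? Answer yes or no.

yes

F·v = (-36.668)×(-1.006) = 36.8880 W.
(u² − w²)/2 = (260.2930 − 186.5169)/2 = 36.8881 W.
|Δ| = 0.0001;  2% of max(1, |F·v|) = 0.7378.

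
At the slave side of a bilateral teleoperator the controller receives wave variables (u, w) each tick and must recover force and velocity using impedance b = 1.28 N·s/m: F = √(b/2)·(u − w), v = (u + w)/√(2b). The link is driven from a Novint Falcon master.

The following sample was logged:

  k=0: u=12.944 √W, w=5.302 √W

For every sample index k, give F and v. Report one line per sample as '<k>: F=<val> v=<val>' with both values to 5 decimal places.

0: F=6.11360 v=11.40375

k=0: u−w=7.64200, u+w=18.24600; √(b/2)=0.80000, √(2b)=1.60000; F=0.80000×7.642=6.11360, v=18.24600/1.60000=11.40375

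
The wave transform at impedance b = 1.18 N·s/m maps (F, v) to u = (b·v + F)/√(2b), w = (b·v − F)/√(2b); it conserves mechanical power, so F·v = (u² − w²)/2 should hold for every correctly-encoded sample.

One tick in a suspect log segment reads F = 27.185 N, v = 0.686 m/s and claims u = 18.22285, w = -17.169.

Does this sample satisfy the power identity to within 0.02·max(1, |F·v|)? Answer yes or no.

F·v = 27.185×0.686 = 18.64891 W.
(u² − w²)/2 = (332.07226 − 294.77456)/2 = 18.64885 W.
|Δ| = 0.00006;  2% of max(1, |F·v|) = 0.37298.

yes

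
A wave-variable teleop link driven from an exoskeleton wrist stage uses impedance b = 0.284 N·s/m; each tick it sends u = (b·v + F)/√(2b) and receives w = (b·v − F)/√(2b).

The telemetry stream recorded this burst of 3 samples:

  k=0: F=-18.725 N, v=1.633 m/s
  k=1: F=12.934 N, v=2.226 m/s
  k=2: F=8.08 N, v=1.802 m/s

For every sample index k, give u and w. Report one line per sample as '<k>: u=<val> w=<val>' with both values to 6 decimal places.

k=0: b·v=0.284×1.633=0.463772; √(2b)=0.753658; u=(0.463772+(-18.725))/0.753658=-24.230134, w=(0.463772−(-18.725))/0.753658=25.460857
k=1: b·v=0.284×2.226=0.632184; √(2b)=0.753658; u=(0.632184+12.934)/0.753658=18.000457, w=(0.632184−12.934)/0.753658=-16.322815
k=2: b·v=0.284×1.802=0.511768; √(2b)=0.753658; u=(0.511768+8.08)/0.753658=11.400092, w=(0.511768−8.08)/0.753658=-10.042001

0: u=-24.230134 w=25.460857
1: u=18.000457 w=-16.322815
2: u=11.400092 w=-10.042001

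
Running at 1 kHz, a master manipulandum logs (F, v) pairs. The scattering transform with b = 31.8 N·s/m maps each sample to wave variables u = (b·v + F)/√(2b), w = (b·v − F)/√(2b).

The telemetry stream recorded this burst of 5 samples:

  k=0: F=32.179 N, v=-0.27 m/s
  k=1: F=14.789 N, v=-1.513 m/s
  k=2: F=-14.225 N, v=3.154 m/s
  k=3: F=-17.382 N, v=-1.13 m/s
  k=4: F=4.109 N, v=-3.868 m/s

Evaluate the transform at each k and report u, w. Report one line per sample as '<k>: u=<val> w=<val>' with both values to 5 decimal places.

k=0: b·v=31.8×(-0.27)=-8.58600; √(2b)=7.97496; u=(-8.58600+32.179)/7.97496=2.95838, w=(-8.58600−32.179)/7.97496=-5.11162
k=1: b·v=31.8×(-1.513)=-48.11340; √(2b)=7.97496; u=(-48.11340+14.789)/7.97496=-4.17863, w=(-48.11340−14.789)/7.97496=-7.88749
k=2: b·v=31.8×3.154=100.29720; √(2b)=7.97496; u=(100.29720+(-14.225))/7.97496=10.79281, w=(100.29720−(-14.225))/7.97496=14.36022
k=3: b·v=31.8×(-1.13)=-35.93400; √(2b)=7.97496; u=(-35.93400+(-17.382))/7.97496=-6.68542, w=(-35.93400−(-17.382))/7.97496=-2.32628
k=4: b·v=31.8×(-3.868)=-123.00240; √(2b)=7.97496; u=(-123.00240+4.109)/7.97496=-14.90834, w=(-123.00240−4.109)/7.97496=-15.93881

0: u=2.95838 w=-5.11162
1: u=-4.17863 w=-7.88749
2: u=10.79281 w=14.36022
3: u=-6.68542 w=-2.32628
4: u=-14.90834 w=-15.93881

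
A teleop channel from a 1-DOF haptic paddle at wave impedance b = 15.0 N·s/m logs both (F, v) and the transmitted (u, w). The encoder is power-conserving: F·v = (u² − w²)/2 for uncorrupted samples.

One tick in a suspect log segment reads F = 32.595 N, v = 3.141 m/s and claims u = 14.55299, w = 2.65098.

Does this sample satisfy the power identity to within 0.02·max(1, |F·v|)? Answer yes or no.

yes

F·v = 32.595×3.141 = 102.38089 W.
(u² − w²)/2 = (211.78952 − 7.02769)/2 = 102.38091 W.
|Δ| = 0.00002;  2% of max(1, |F·v|) = 2.04762.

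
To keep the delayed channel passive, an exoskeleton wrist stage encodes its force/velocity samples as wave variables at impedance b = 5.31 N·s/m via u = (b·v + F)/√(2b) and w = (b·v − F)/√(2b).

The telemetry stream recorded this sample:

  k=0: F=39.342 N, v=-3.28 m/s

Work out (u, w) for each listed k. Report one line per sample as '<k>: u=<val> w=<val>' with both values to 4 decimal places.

k=0: b·v=5.31×(-3.28)=-17.4168; √(2b)=3.2588; u=(-17.4168+39.342)/3.2588=6.7279, w=(-17.4168−39.342)/3.2588=-17.4169

0: u=6.7279 w=-17.4169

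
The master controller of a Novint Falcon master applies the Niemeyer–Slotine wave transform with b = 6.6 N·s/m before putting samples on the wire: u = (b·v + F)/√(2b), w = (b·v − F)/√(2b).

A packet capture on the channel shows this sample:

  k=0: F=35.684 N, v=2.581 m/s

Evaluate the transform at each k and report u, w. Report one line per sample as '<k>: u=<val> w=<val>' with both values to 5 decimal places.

0: u=14.51032 w=-5.13308

k=0: b·v=6.6×2.581=17.03460; √(2b)=3.63318; u=(17.03460+35.684)/3.63318=14.51032, w=(17.03460−35.684)/3.63318=-5.13308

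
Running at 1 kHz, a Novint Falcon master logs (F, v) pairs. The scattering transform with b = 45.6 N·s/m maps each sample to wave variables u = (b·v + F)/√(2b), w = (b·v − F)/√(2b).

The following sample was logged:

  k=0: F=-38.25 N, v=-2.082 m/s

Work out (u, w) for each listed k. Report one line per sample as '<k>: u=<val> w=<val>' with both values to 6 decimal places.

k=0: b·v=45.6×(-2.082)=-94.939200; √(2b)=9.549869; u=(-94.939200+(-38.25))/9.549869=-13.946704, w=(-94.939200−(-38.25))/9.549869=-5.936123

0: u=-13.946704 w=-5.936123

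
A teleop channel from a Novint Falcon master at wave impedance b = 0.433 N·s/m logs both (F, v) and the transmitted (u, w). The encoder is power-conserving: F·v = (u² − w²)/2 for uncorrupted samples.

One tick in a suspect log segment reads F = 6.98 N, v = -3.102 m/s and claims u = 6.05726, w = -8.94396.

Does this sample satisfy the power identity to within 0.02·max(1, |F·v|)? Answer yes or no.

F·v = 6.98×(-3.102) = -21.65196 W.
(u² − w²)/2 = (36.69040 − 79.99442)/2 = -21.65201 W.
|Δ| = 0.00005;  2% of max(1, |F·v|) = 0.43304.

yes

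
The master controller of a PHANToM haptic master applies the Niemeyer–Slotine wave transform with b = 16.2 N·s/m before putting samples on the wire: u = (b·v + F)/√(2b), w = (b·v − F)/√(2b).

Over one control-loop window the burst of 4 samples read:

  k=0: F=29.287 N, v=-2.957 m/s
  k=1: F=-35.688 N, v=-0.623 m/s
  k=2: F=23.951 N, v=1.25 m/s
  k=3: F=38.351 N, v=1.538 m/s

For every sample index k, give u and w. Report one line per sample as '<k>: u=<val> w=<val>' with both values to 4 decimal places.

0: u=-3.2706 w=-13.5610
1: u=-8.0428 w=4.4967
2: u=7.7653 w=-0.6502
3: u=11.1148 w=-2.3604

k=0: b·v=16.2×(-2.957)=-47.9034; √(2b)=5.6921; u=(-47.9034+29.287)/5.6921=-3.2706, w=(-47.9034−29.287)/5.6921=-13.5610
k=1: b·v=16.2×(-0.623)=-10.0926; √(2b)=5.6921; u=(-10.0926+(-35.688))/5.6921=-8.0428, w=(-10.0926−(-35.688))/5.6921=4.4967
k=2: b·v=16.2×1.25=20.2500; √(2b)=5.6921; u=(20.2500+23.951)/5.6921=7.7653, w=(20.2500−23.951)/5.6921=-0.6502
k=3: b·v=16.2×1.538=24.9156; √(2b)=5.6921; u=(24.9156+38.351)/5.6921=11.1148, w=(24.9156−38.351)/5.6921=-2.3604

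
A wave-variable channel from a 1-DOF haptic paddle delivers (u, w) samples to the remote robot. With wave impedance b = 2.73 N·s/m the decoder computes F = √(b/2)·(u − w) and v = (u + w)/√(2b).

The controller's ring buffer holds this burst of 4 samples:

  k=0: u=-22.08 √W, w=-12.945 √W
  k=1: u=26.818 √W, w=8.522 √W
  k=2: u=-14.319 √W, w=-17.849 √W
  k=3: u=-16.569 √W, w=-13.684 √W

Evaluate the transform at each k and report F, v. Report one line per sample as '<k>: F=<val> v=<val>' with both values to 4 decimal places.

k=0: u−w=-9.1350, u+w=-35.0250; √(b/2)=1.1683, √(2b)=2.3367; F=1.1683×(-9.135)=-10.6727, v=-35.0250/2.3367=-14.9893
k=1: u−w=18.2960, u+w=35.3400; √(b/2)=1.1683, √(2b)=2.3367; F=1.1683×18.296=21.3758, v=35.3400/2.3367=15.1241
k=2: u−w=3.5300, u+w=-32.1680; √(b/2)=1.1683, √(2b)=2.3367; F=1.1683×3.53=4.1242, v=-32.1680/2.3367=-13.7666
k=3: u−w=-2.8850, u+w=-30.2530; √(b/2)=1.1683, √(2b)=2.3367; F=1.1683×(-2.885)=-3.3706, v=-30.2530/2.3367=-12.9471

0: F=-10.6727 v=-14.9893
1: F=21.3758 v=15.1241
2: F=4.1242 v=-13.7666
3: F=-3.3706 v=-12.9471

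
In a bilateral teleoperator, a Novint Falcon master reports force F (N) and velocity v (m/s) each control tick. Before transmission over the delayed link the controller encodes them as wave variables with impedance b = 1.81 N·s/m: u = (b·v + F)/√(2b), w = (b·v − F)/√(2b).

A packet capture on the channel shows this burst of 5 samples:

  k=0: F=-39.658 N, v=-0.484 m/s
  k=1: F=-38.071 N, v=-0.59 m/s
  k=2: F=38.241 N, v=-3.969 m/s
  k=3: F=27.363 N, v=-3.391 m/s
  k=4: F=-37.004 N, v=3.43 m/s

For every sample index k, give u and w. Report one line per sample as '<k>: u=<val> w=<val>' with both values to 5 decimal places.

k=0: b·v=1.81×(-0.484)=-0.87604; √(2b)=1.90263; u=(-0.87604+(-39.658))/1.90263=-21.30422, w=(-0.87604−(-39.658))/1.90263=20.38335
k=1: b·v=1.81×(-0.59)=-1.06790; √(2b)=1.90263; u=(-1.06790+(-38.071))/1.90263=-20.57095, w=(-1.06790−(-38.071))/1.90263=19.44840
k=2: b·v=1.81×(-3.969)=-7.18389; √(2b)=1.90263; u=(-7.18389+38.241)/1.90263=16.32325, w=(-7.18389−38.241)/1.90263=-23.87479
k=3: b·v=1.81×(-3.391)=-6.13771; √(2b)=1.90263; u=(-6.13771+27.363)/1.90263=11.15576, w=(-6.13771−27.363)/1.90263=-17.60758
k=4: b·v=1.81×3.43=6.20830; √(2b)=1.90263; u=(6.20830+(-37.004))/1.90263=-16.18586, w=(6.20830−(-37.004))/1.90263=22.71188

0: u=-21.30422 w=20.38335
1: u=-20.57095 w=19.44840
2: u=16.32325 w=-23.87479
3: u=11.15576 w=-17.60758
4: u=-16.18586 w=22.71188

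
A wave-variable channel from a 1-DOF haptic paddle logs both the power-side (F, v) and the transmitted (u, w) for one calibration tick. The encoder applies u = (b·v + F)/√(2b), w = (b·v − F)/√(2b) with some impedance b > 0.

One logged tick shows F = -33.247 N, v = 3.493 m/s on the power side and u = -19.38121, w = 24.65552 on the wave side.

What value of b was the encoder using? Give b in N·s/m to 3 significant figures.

b = 1.14 N·s/m

u + w = 5.27431;  u + w = √(2b)·v, so √(2b) = 5.27431/3.493 = 1.50997.
b = (√(2b))²/2 = 2.28000/2 = 1.14000.
(Check via u − w = 2F/√(2b): u − w = -44.03673, 2F/√(2b) = -44.03676.)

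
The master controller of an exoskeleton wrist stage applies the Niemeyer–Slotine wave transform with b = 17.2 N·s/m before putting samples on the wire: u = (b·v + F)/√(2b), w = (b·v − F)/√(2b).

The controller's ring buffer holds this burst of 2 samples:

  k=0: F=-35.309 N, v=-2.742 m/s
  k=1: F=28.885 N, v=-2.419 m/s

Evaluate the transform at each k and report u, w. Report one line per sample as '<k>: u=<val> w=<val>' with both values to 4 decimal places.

0: u=-14.0613 w=-2.0210
1: u=-2.1690 w=-12.0188

k=0: b·v=17.2×(-2.742)=-47.1624; √(2b)=5.8652; u=(-47.1624+(-35.309))/5.8652=-14.0613, w=(-47.1624−(-35.309))/5.8652=-2.0210
k=1: b·v=17.2×(-2.419)=-41.6068; √(2b)=5.8652; u=(-41.6068+28.885)/5.8652=-2.1690, w=(-41.6068−28.885)/5.8652=-12.0188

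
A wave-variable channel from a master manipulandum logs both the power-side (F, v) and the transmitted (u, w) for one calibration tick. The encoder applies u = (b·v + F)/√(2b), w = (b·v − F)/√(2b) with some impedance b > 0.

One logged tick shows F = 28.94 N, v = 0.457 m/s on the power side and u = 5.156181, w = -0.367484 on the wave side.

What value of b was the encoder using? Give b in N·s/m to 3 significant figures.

u + w = 4.788697;  u + w = √(2b)·v, so √(2b) = 4.788697/0.457 = 10.478549.
b = (√(2b))²/2 = 109.799994/2 = 54.899997.
(Check via u − w = 2F/√(2b): u − w = 5.523665, 2F/√(2b) = 5.523665.)

b = 54.9 N·s/m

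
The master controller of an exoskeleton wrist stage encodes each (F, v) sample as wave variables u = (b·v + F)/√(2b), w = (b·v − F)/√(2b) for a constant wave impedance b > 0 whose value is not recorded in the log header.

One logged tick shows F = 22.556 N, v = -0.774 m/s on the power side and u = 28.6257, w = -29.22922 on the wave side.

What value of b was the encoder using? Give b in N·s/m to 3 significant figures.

b = 0.304 N·s/m

u + w = -0.60352;  u + w = √(2b)·v, so √(2b) = -0.60352/(-0.774) = 0.77974.
b = (√(2b))²/2 = 0.60800/2 = 0.30400.
(Check via u − w = 2F/√(2b): u − w = 57.85492, 2F/√(2b) = 57.85506.)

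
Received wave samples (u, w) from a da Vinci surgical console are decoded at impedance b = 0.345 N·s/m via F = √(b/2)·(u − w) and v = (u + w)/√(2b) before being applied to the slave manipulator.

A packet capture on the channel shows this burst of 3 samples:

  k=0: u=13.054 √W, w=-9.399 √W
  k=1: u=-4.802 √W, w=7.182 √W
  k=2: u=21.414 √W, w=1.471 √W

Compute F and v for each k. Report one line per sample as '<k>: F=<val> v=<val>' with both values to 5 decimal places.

k=0: u−w=22.45300, u+w=3.65500; √(b/2)=0.41533, √(2b)=0.83066; F=0.41533×22.453=9.32543, v=3.65500/0.83066=4.40010
k=1: u−w=-11.98400, u+w=2.38000; √(b/2)=0.41533, √(2b)=0.83066; F=0.41533×(-11.984)=-4.97733, v=2.38000/0.83066=2.86518
k=2: u−w=19.94300, u+w=22.88500; √(b/2)=0.41533, √(2b)=0.83066; F=0.41533×19.943=8.28295, v=22.88500/0.83066=27.55030

0: F=9.32543 v=4.40010
1: F=-4.97733 v=2.86518
2: F=8.28295 v=27.55030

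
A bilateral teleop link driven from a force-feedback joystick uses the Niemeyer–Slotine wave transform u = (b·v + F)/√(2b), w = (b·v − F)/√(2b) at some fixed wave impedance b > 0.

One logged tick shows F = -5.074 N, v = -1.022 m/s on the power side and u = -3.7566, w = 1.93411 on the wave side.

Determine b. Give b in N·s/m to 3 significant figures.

b = 1.59 N·s/m

u + w = -1.8225;  u + w = √(2b)·v, so √(2b) = -1.8225/(-1.022) = 1.7833.
b = (√(2b))²/2 = 3.1800/2 = 1.5900.
(Check via u − w = 2F/√(2b): u − w = -5.6907, 2F/√(2b) = -5.6907.)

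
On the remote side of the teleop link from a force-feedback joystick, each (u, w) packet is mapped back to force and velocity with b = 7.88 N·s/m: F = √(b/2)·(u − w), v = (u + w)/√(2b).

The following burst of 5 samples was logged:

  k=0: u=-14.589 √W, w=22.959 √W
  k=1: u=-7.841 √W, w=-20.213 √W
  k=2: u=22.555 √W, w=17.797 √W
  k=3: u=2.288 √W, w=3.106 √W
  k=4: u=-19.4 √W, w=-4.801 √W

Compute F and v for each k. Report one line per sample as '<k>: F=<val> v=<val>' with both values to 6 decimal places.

0: F=-74.530652 v=2.108373
1: F=24.557719 v=-7.066701
2: F=9.444360 v=10.164522
3: F=-1.623684 v=1.358729
4: F=-28.978188 v=-6.096144

k=0: u−w=-37.548000, u+w=8.370000; √(b/2)=1.984943, √(2b)=3.969887; F=1.984943×(-37.548)=-74.530652, v=8.370000/3.969887=2.108373
k=1: u−w=12.372000, u+w=-28.054000; √(b/2)=1.984943, √(2b)=3.969887; F=1.984943×12.372=24.557719, v=-28.054000/3.969887=-7.066701
k=2: u−w=4.758000, u+w=40.352000; √(b/2)=1.984943, √(2b)=3.969887; F=1.984943×4.758=9.444360, v=40.352000/3.969887=10.164522
k=3: u−w=-0.818000, u+w=5.394000; √(b/2)=1.984943, √(2b)=3.969887; F=1.984943×(-0.818)=-1.623684, v=5.394000/3.969887=1.358729
k=4: u−w=-14.599000, u+w=-24.201000; √(b/2)=1.984943, √(2b)=3.969887; F=1.984943×(-14.599)=-28.978188, v=-24.201000/3.969887=-6.096144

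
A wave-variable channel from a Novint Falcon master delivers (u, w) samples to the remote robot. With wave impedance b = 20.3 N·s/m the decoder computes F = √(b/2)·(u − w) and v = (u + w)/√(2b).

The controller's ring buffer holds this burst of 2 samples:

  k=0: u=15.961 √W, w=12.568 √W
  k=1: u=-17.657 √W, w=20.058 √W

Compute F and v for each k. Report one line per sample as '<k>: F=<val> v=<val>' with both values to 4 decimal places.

0: F=10.8098 v=4.4774
1: F=-120.1565 v=0.3768

k=0: u−w=3.3930, u+w=28.5290; √(b/2)=3.1859, √(2b)=6.3718; F=3.1859×3.393=10.8098, v=28.5290/6.3718=4.4774
k=1: u−w=-37.7150, u+w=2.4010; √(b/2)=3.1859, √(2b)=6.3718; F=3.1859×(-37.715)=-120.1565, v=2.4010/6.3718=0.3768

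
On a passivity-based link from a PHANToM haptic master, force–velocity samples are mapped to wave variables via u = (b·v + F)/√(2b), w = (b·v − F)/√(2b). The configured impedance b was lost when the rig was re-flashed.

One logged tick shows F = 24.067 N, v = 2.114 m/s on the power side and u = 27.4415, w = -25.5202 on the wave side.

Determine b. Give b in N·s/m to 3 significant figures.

u + w = 1.92130;  u + w = √(2b)·v, so √(2b) = 1.92130/2.114 = 0.90885.
b = (√(2b))²/2 = 0.82600/2 = 0.41300.
(Check via u − w = 2F/√(2b): u − w = 52.96170, 2F/√(2b) = 52.96168.)

b = 0.413 N·s/m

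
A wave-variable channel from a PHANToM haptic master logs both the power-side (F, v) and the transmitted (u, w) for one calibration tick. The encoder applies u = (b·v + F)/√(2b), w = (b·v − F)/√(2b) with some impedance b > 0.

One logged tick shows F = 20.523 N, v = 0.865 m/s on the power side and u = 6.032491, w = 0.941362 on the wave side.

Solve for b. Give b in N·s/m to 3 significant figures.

b = 32.5 N·s/m

u + w = 6.973853;  u + w = √(2b)·v, so √(2b) = 6.973853/0.865 = 8.062258.
b = (√(2b))²/2 = 65.000001/2 = 32.500000.
(Check via u − w = 2F/√(2b): u − w = 5.091129, 2F/√(2b) = 5.091130.)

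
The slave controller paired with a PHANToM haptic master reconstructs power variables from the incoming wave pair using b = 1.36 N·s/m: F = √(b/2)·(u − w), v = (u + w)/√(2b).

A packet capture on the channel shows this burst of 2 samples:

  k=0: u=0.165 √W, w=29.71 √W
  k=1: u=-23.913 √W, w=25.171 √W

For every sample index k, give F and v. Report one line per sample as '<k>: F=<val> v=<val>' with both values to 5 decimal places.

k=0: u−w=-29.54500, u+w=29.87500; √(b/2)=0.82462, √(2b)=1.64924; F=0.82462×(-29.545)=-24.36343, v=29.87500/1.64924=18.11438
k=1: u−w=-49.08400, u+w=1.25800; √(b/2)=0.82462, √(2b)=1.64924; F=0.82462×(-49.084)=-40.47570, v=1.25800/1.64924=0.76277

0: F=-24.36343 v=18.11438
1: F=-40.47570 v=0.76277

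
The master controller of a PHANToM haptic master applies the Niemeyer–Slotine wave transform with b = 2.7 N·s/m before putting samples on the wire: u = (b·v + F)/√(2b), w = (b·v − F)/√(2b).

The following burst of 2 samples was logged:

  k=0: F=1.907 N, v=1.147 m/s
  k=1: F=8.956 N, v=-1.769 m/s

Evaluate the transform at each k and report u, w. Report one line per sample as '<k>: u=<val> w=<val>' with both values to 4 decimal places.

0: u=2.1533 w=0.5121
1: u=1.7987 w=-5.9094

k=0: b·v=2.7×1.147=3.0969; √(2b)=2.3238; u=(3.0969+1.907)/2.3238=2.1533, w=(3.0969−1.907)/2.3238=0.5121
k=1: b·v=2.7×(-1.769)=-4.7763; √(2b)=2.3238; u=(-4.7763+8.956)/2.3238=1.7987, w=(-4.7763−8.956)/2.3238=-5.9094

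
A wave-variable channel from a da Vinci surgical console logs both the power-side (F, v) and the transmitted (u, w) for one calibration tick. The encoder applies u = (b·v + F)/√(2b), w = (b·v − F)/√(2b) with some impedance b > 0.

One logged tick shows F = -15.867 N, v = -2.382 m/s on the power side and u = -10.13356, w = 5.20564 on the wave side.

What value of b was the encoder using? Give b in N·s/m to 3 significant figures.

b = 2.14 N·s/m

u + w = -4.9279;  u + w = √(2b)·v, so √(2b) = -4.9279/(-2.382) = 2.0688.
b = (√(2b))²/2 = 4.2800/2 = 2.1400.
(Check via u − w = 2F/√(2b): u − w = -15.3392, 2F/√(2b) = -15.3392.)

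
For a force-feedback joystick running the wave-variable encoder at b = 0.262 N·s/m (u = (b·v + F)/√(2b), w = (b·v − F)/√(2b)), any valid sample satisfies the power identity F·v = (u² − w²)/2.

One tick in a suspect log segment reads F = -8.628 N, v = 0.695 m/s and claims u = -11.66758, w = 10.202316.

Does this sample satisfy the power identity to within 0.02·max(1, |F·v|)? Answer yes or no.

no

F·v = (-8.628)×0.695 = -5.996460 W.
(u² − w²)/2 = (136.132423 − 104.087252)/2 = 16.022586 W.
|Δ| = 22.019046;  2% of max(1, |F·v|) = 0.119929.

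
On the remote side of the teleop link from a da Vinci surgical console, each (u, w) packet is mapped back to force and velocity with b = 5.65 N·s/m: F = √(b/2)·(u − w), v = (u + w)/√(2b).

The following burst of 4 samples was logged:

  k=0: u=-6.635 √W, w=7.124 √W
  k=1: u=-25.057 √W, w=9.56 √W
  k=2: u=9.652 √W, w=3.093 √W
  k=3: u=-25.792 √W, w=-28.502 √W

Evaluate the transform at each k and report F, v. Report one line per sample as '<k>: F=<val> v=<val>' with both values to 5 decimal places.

k=0: u−w=-13.75900, u+w=0.48900; √(b/2)=1.68077, √(2b)=3.36155; F=1.68077×(-13.759)=-23.12576, v=0.48900/3.36155=0.14547
k=1: u−w=-34.61700, u+w=-15.49700; √(b/2)=1.68077, √(2b)=3.36155; F=1.68077×(-34.617)=-58.18334, v=-15.49700/3.36155=-4.61008
k=2: u−w=6.55900, u+w=12.74500; √(b/2)=1.68077, √(2b)=3.36155; F=1.68077×6.559=11.02419, v=12.74500/3.36155=3.79141
k=3: u−w=2.71000, u+w=-54.29400; √(b/2)=1.68077, √(2b)=3.36155; F=1.68077×2.71=4.55490, v=-54.29400/3.36155=-16.15149

0: F=-23.12576 v=0.14547
1: F=-58.18334 v=-4.61008
2: F=11.02419 v=3.79141
3: F=4.55490 v=-16.15149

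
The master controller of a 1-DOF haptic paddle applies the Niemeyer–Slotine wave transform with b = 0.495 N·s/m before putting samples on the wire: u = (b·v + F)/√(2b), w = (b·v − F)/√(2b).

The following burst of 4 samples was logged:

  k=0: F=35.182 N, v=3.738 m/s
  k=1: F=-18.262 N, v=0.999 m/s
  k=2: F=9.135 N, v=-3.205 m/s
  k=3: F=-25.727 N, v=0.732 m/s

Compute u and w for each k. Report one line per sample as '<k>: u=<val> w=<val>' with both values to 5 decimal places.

k=0: b·v=0.495×3.738=1.85031; √(2b)=0.99499; u=(1.85031+35.182)/0.99499=37.21887, w=(1.85031−35.182)/0.99499=-33.49961
k=1: b·v=0.495×0.999=0.49450; √(2b)=0.99499; u=(0.49450+(-18.262))/0.99499=-17.85700, w=(0.49450−(-18.262))/0.99499=18.85100
k=2: b·v=0.495×(-3.205)=-1.58648; √(2b)=0.99499; u=(-1.58648+9.135)/0.99499=7.58655, w=(-1.58648−9.135)/0.99499=-10.77549
k=3: b·v=0.495×0.732=0.36234; √(2b)=0.99499; u=(0.36234+(-25.727))/0.99499=-25.49244, w=(0.36234−(-25.727))/0.99499=26.22077

0: u=37.21887 w=-33.49961
1: u=-17.85700 w=18.85100
2: u=7.58655 w=-10.77549
3: u=-25.49244 w=26.22077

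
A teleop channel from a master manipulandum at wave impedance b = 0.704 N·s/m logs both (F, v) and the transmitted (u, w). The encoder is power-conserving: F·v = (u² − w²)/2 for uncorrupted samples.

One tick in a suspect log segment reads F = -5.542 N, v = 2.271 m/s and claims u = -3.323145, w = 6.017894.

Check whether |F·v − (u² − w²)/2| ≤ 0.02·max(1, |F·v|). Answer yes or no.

yes

F·v = (-5.542)×2.271 = -12.585882 W.
(u² − w²)/2 = (11.043293 − 36.215048)/2 = -12.585878 W.
|Δ| = 0.000004;  2% of max(1, |F·v|) = 0.251718.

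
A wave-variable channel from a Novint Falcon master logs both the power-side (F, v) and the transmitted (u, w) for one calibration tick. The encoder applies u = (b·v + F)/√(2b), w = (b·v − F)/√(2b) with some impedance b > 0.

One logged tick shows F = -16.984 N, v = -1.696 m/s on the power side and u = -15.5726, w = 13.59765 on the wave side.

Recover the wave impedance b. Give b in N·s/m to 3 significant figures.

u + w = -1.9749;  u + w = √(2b)·v, so √(2b) = -1.9749/(-1.696) = 1.1645.
b = (√(2b))²/2 = 1.3560/2 = 0.6780.
(Check via u − w = 2F/√(2b): u − w = -29.1702, 2F/√(2b) = -29.1702.)

b = 0.678 N·s/m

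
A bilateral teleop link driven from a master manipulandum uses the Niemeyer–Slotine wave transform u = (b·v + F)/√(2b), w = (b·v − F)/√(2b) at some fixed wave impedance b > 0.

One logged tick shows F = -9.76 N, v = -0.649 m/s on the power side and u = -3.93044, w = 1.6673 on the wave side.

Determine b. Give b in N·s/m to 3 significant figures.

b = 6.08 N·s/m

u + w = -2.26314;  u + w = √(2b)·v, so √(2b) = -2.26314/(-0.649) = 3.48712.
b = (√(2b))²/2 = 12.16000/2 = 6.08000.
(Check via u − w = 2F/√(2b): u − w = -5.59774, 2F/√(2b) = -5.59774.)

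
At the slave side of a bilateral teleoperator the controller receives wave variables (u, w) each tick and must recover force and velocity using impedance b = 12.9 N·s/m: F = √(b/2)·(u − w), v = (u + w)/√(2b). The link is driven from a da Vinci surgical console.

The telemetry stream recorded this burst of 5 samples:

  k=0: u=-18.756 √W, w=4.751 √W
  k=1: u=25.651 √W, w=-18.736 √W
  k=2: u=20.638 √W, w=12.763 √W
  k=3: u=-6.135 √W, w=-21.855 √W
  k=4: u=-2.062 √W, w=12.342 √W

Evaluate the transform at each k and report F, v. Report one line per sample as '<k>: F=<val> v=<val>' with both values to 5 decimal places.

0: F=-59.70038 v=-2.75723
1: F=112.72900 v=1.36139
2: F=20.00002 v=6.57582
3: F=39.92385 v=-5.51053
4: F=-36.58162 v=2.02387

k=0: u−w=-23.50700, u+w=-14.00500; √(b/2)=2.53969, √(2b)=5.07937; F=2.53969×(-23.507)=-59.70038, v=-14.00500/5.07937=-2.75723
k=1: u−w=44.38700, u+w=6.91500; √(b/2)=2.53969, √(2b)=5.07937; F=2.53969×44.387=112.72900, v=6.91500/5.07937=1.36139
k=2: u−w=7.87500, u+w=33.40100; √(b/2)=2.53969, √(2b)=5.07937; F=2.53969×7.875=20.00002, v=33.40100/5.07937=6.57582
k=3: u−w=15.72000, u+w=-27.99000; √(b/2)=2.53969, √(2b)=5.07937; F=2.53969×15.72=39.92385, v=-27.99000/5.07937=-5.51053
k=4: u−w=-14.40400, u+w=10.28000; √(b/2)=2.53969, √(2b)=5.07937; F=2.53969×(-14.404)=-36.58162, v=10.28000/5.07937=2.02387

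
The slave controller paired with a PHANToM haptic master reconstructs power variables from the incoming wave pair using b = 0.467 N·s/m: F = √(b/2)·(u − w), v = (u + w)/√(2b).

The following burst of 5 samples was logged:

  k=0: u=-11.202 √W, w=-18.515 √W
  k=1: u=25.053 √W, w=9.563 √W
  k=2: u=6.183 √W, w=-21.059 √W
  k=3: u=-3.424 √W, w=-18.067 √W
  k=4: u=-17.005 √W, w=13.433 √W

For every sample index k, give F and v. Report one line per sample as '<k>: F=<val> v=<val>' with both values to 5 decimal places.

0: F=3.53378 v=-30.74904
1: F=7.48505 v=35.81817
2: F=13.16384 v=-15.39263
3: F=7.07577 v=-22.23736
4: F=-14.70820 v=-3.69605

k=0: u−w=7.31300, u+w=-29.71700; √(b/2)=0.48322, √(2b)=0.96644; F=0.48322×7.313=3.53378, v=-29.71700/0.96644=-30.74904
k=1: u−w=15.49000, u+w=34.61600; √(b/2)=0.48322, √(2b)=0.96644; F=0.48322×15.49=7.48505, v=34.61600/0.96644=35.81817
k=2: u−w=27.24200, u+w=-14.87600; √(b/2)=0.48322, √(2b)=0.96644; F=0.48322×27.242=13.16384, v=-14.87600/0.96644=-15.39263
k=3: u−w=14.64300, u+w=-21.49100; √(b/2)=0.48322, √(2b)=0.96644; F=0.48322×14.643=7.07577, v=-21.49100/0.96644=-22.23736
k=4: u−w=-30.43800, u+w=-3.57200; √(b/2)=0.48322, √(2b)=0.96644; F=0.48322×(-30.438)=-14.70820, v=-3.57200/0.96644=-3.69605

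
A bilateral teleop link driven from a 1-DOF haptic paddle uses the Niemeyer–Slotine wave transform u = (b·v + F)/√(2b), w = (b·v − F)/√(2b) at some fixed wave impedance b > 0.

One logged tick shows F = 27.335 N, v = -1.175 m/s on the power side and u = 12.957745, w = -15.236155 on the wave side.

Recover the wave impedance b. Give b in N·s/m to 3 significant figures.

b = 1.88 N·s/m

u + w = -2.278410;  u + w = √(2b)·v, so √(2b) = -2.278410/(-1.175) = 1.939072.
b = (√(2b))²/2 = 3.760002/2 = 1.880001.
(Check via u − w = 2F/√(2b): u − w = 28.193900, 2F/√(2b) = 28.193894.)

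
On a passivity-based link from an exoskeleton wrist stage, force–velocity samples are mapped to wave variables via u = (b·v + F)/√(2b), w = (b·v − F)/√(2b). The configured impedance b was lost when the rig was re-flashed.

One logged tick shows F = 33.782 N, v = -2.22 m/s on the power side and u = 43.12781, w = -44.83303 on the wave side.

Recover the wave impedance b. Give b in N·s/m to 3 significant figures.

b = 0.295 N·s/m

u + w = -1.7052;  u + w = √(2b)·v, so √(2b) = -1.7052/(-2.22) = 0.7681.
b = (√(2b))²/2 = 0.5900/2 = 0.2950.
(Check via u − w = 2F/√(2b): u − w = 87.9608, 2F/√(2b) = 87.9605.)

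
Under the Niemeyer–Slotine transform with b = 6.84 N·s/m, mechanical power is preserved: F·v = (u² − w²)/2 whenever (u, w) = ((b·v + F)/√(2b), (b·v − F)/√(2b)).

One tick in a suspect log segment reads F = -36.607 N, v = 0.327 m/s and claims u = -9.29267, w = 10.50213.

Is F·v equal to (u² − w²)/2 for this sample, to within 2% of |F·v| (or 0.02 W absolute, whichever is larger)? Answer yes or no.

yes

F·v = (-36.607)×0.327 = -11.97049 W.
(u² − w²)/2 = (86.35372 − 110.29473)/2 = -11.97051 W.
|Δ| = 0.00002;  2% of max(1, |F·v|) = 0.23941.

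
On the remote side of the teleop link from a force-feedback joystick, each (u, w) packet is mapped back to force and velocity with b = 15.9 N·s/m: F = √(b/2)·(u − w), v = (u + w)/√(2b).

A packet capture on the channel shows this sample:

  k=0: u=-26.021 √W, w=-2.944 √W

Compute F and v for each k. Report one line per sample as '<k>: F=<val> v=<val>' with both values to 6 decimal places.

0: F=-65.067319 v=-5.136413

k=0: u−w=-23.077000, u+w=-28.965000; √(b/2)=2.819574, √(2b)=5.639149; F=2.819574×(-23.077)=-65.067319, v=-28.965000/5.639149=-5.136413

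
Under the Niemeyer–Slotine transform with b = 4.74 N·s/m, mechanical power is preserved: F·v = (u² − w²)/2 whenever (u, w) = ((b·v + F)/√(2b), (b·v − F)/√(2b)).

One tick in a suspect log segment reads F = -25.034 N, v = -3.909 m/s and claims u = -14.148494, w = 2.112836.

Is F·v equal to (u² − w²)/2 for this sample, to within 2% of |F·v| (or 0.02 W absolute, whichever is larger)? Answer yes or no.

yes

F·v = (-25.034)×(-3.909) = 97.857906 W.
(u² − w²)/2 = (200.179882 − 4.464076)/2 = 97.857903 W.
|Δ| = 0.000003;  2% of max(1, |F·v|) = 1.957158.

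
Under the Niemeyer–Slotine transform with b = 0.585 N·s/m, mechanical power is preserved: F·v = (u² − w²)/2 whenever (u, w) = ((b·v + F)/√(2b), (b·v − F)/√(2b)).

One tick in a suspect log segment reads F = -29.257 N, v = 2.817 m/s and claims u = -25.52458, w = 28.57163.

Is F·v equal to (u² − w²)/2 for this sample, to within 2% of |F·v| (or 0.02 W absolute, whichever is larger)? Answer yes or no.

F·v = (-29.257)×2.817 = -82.41697 W.
(u² − w²)/2 = (651.50418 − 816.33804)/2 = -82.41693 W.
|Δ| = 0.00004;  2% of max(1, |F·v|) = 1.64834.

yes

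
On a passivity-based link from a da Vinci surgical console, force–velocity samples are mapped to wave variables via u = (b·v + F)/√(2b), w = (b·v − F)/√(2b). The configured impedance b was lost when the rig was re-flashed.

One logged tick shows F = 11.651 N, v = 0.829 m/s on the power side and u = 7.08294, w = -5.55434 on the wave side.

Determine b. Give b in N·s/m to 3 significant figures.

b = 1.7 N·s/m

u + w = 1.52860;  u + w = √(2b)·v, so √(2b) = 1.52860/0.829 = 1.84391.
b = (√(2b))²/2 = 3.40000/2 = 1.70000.
(Check via u − w = 2F/√(2b): u − w = 12.63728, 2F/√(2b) = 12.63729.)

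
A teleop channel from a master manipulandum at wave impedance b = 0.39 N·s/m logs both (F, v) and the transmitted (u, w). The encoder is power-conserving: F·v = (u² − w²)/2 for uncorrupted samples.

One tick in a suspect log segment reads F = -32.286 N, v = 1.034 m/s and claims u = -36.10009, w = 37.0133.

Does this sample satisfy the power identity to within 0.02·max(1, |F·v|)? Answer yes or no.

yes

F·v = (-32.286)×1.034 = -33.3837 W.
(u² − w²)/2 = (1303.2165 − 1369.9844)/2 = -33.3839 W.
|Δ| = 0.0002;  2% of max(1, |F·v|) = 0.6677.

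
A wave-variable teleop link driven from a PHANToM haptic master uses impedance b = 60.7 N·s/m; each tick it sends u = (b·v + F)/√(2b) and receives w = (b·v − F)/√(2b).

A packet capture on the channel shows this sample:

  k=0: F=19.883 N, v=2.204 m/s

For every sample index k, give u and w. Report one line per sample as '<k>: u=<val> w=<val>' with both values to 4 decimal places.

k=0: b·v=60.7×2.204=133.7828; √(2b)=11.0182; u=(133.7828+19.883)/11.0182=13.9466, w=(133.7828−19.883)/11.0182=10.3375

0: u=13.9466 w=10.3375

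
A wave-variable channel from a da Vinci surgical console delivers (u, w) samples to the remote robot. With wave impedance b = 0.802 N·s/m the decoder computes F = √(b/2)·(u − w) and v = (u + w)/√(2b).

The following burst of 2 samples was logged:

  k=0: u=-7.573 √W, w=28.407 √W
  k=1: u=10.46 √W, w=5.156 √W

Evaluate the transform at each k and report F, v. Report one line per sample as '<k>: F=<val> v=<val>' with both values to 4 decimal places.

k=0: u−w=-35.9800, u+w=20.8340; √(b/2)=0.6332, √(2b)=1.2665; F=0.6332×(-35.98)=-22.7842, v=20.8340/1.2665=16.4502
k=1: u−w=5.3040, u+w=15.6160; √(b/2)=0.6332, √(2b)=1.2665; F=0.6332×5.304=3.3587, v=15.6160/1.2665=12.3301

0: F=-22.7842 v=16.4502
1: F=3.3587 v=12.3301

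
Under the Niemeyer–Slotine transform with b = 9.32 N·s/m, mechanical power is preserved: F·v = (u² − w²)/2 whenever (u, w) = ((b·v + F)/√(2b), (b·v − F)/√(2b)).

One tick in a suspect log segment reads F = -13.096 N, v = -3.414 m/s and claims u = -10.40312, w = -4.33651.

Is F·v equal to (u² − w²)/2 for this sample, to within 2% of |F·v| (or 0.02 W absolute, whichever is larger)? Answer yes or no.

yes

F·v = (-13.096)×(-3.414) = 44.7097 W.
(u² − w²)/2 = (108.2249 − 18.8053)/2 = 44.7098 W.
|Δ| = 0.0000;  2% of max(1, |F·v|) = 0.8942.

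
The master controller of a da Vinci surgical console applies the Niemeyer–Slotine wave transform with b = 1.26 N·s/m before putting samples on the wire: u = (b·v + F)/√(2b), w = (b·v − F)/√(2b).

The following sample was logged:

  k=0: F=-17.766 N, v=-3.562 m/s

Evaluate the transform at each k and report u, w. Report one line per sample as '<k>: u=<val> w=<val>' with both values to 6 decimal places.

k=0: b·v=1.26×(-3.562)=-4.488120; √(2b)=1.587451; u=(-4.488120+(-17.766))/1.587451=-14.018778, w=(-4.488120−(-17.766))/1.587451=8.364278

0: u=-14.018778 w=8.364278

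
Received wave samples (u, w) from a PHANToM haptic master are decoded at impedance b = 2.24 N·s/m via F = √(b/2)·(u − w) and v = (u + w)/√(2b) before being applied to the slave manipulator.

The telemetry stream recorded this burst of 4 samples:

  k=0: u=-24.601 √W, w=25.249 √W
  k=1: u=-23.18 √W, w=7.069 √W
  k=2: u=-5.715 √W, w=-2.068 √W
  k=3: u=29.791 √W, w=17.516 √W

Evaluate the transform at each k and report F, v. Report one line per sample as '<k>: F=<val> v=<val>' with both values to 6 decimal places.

k=0: u−w=-49.850000, u+w=0.648000; √(b/2)=1.058301, √(2b)=2.116601; F=1.058301×(-49.85)=-52.756281, v=0.648000/2.116601=0.306151
k=1: u−w=-30.249000, u+w=-16.111000; √(b/2)=1.058301, √(2b)=2.116601; F=1.058301×(-30.249)=-32.012533, v=-16.111000/2.116601=-7.611732
k=2: u−w=-3.647000, u+w=-7.783000; √(b/2)=1.058301, √(2b)=2.116601; F=1.058301×(-3.647)=-3.859622, v=-7.783000/2.116601=-3.677122
k=3: u−w=12.275000, u+w=47.307000; √(b/2)=1.058301, √(2b)=2.116601; F=1.058301×12.275=12.990639, v=47.307000/2.116601=22.350457

0: F=-52.756281 v=0.306151
1: F=-32.012533 v=-7.611732
2: F=-3.859622 v=-3.677122
3: F=12.990639 v=22.350457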